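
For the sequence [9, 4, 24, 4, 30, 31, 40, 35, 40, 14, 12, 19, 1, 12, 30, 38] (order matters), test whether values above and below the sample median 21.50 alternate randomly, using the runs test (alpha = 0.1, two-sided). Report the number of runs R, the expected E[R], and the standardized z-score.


Step 1: Compute median = 21.50; label A = above, B = below.
Labels in order: BBABAAAAABBBBBAA  (n_A = 8, n_B = 8)
Step 2: Count runs R = 6.
Step 3: Under H0 (random ordering), E[R] = 2*n_A*n_B/(n_A+n_B) + 1 = 2*8*8/16 + 1 = 9.0000.
        Var[R] = 2*n_A*n_B*(2*n_A*n_B - n_A - n_B) / ((n_A+n_B)^2 * (n_A+n_B-1)) = 14336/3840 = 3.7333.
        SD[R] = 1.9322.
Step 4: Continuity-corrected z = (R + 0.5 - E[R]) / SD[R] = (6 + 0.5 - 9.0000) / 1.9322 = -1.2939.
Step 5: Two-sided p-value via normal approximation = 2*(1 - Phi(|z|)) = 0.195709.
Step 6: alpha = 0.1. fail to reject H0.

R = 6, z = -1.2939, p = 0.195709, fail to reject H0.


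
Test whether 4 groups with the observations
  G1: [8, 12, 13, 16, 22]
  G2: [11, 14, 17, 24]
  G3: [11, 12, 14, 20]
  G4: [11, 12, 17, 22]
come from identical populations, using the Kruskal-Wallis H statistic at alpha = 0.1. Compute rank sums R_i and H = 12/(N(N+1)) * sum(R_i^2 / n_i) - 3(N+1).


Step 1: Combine all N = 17 observations and assign midranks.
sorted (value, group, rank): (8,G1,1), (11,G2,3), (11,G3,3), (11,G4,3), (12,G1,6), (12,G3,6), (12,G4,6), (13,G1,8), (14,G2,9.5), (14,G3,9.5), (16,G1,11), (17,G2,12.5), (17,G4,12.5), (20,G3,14), (22,G1,15.5), (22,G4,15.5), (24,G2,17)
Step 2: Sum ranks within each group.
R_1 = 41.5 (n_1 = 5)
R_2 = 42 (n_2 = 4)
R_3 = 32.5 (n_3 = 4)
R_4 = 37 (n_4 = 4)
Step 3: H = 12/(N(N+1)) * sum(R_i^2/n_i) - 3(N+1)
     = 12/(17*18) * (41.5^2/5 + 42^2/4 + 32.5^2/4 + 37^2/4) - 3*18
     = 0.039216 * 1391.76 - 54
     = 0.578922.
Step 4: Ties present; correction factor C = 1 - 66/(17^3 - 17) = 0.986520. Corrected H = 0.578922 / 0.986520 = 0.586832.
Step 5: Under H0, H ~ chi^2(3); p-value = 0.899440.
Step 6: alpha = 0.1. fail to reject H0.

H = 0.5868, df = 3, p = 0.899440, fail to reject H0.


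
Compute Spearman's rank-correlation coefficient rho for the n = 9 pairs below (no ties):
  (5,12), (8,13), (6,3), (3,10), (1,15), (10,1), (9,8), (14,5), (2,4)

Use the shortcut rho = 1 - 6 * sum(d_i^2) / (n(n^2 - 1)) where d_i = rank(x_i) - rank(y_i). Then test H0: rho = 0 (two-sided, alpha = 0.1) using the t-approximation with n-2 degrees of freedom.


Step 1: Rank x and y separately (midranks; no ties here).
rank(x): 5->4, 8->6, 6->5, 3->3, 1->1, 10->8, 9->7, 14->9, 2->2
rank(y): 12->7, 13->8, 3->2, 10->6, 15->9, 1->1, 8->5, 5->4, 4->3
Step 2: d_i = R_x(i) - R_y(i); compute d_i^2.
  (4-7)^2=9, (6-8)^2=4, (5-2)^2=9, (3-6)^2=9, (1-9)^2=64, (8-1)^2=49, (7-5)^2=4, (9-4)^2=25, (2-3)^2=1
sum(d^2) = 174.
Step 3: rho = 1 - 6*174 / (9*(9^2 - 1)) = 1 - 1044/720 = -0.450000.
Step 4: Under H0, t = rho * sqrt((n-2)/(1-rho^2)) = -1.3332 ~ t(7).
Step 5: Two-sided p-value from the t-distribution with 7 df = 0.224216.
Step 6: alpha = 0.1. fail to reject H0.

rho = -0.4500, p = 0.224216, fail to reject H0 at alpha = 0.1.


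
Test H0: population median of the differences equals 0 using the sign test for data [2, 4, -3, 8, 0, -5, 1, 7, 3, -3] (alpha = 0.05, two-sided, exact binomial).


Step 1: Discard zero differences. Original n = 10; n_eff = number of nonzero differences = 9.
Nonzero differences (with sign): +2, +4, -3, +8, -5, +1, +7, +3, -3
Step 2: Count signs: positive = 6, negative = 3.
Step 3: Under H0: P(positive) = 0.5, so the number of positives S ~ Bin(9, 0.5).
Step 4: Two-sided exact p-value = sum of Bin(9,0.5) probabilities at or below the observed probability = 0.507812.
Step 5: alpha = 0.05. fail to reject H0.

n_eff = 9, pos = 6, neg = 3, p = 0.507812, fail to reject H0.


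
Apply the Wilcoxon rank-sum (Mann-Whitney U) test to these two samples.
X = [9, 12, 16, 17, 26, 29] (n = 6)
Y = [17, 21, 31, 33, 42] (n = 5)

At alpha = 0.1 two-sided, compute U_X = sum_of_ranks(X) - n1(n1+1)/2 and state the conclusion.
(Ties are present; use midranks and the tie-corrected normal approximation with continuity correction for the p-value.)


Step 1: Combine and sort all 11 observations; assign midranks.
sorted (value, group): (9,X), (12,X), (16,X), (17,X), (17,Y), (21,Y), (26,X), (29,X), (31,Y), (33,Y), (42,Y)
ranks: 9->1, 12->2, 16->3, 17->4.5, 17->4.5, 21->6, 26->7, 29->8, 31->9, 33->10, 42->11
Step 2: Rank sum for X: R1 = 1 + 2 + 3 + 4.5 + 7 + 8 = 25.5.
Step 3: U_X = R1 - n1(n1+1)/2 = 25.5 - 6*7/2 = 25.5 - 21 = 4.5.
       U_Y = n1*n2 - U_X = 30 - 4.5 = 25.5.
Step 4: Ties are present, so use the tie-corrected normal approximation (with continuity correction) for the p-value.
Step 5: p-value = 0.067264; compare to alpha = 0.1. reject H0.

U_X = 4.5, p = 0.067264, reject H0 at alpha = 0.1.


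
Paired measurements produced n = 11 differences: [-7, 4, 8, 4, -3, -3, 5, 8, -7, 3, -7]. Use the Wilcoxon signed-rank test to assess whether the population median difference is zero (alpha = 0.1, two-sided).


Step 1: Drop any zero differences (none here) and take |d_i|.
|d| = [7, 4, 8, 4, 3, 3, 5, 8, 7, 3, 7]
Step 2: Midrank |d_i| (ties get averaged ranks).
ranks: |7|->8, |4|->4.5, |8|->10.5, |4|->4.5, |3|->2, |3|->2, |5|->6, |8|->10.5, |7|->8, |3|->2, |7|->8
Step 3: Attach original signs; sum ranks with positive sign and with negative sign.
W+ = 4.5 + 10.5 + 4.5 + 6 + 10.5 + 2 = 38
W- = 8 + 2 + 2 + 8 + 8 = 28
(Check: W+ + W- = 66 should equal n(n+1)/2 = 66.)
Step 4: Test statistic W = min(W+, W-) = 28.
Step 5: Ties in |d|, so use the tie-corrected normal approximation.
        E[W] = n(n+1)/4 = 11*12/4 = 33.
        Tie groups: |d|=3 (t=3), |d|=4 (t=2), |d|=7 (t=3), |d|=8 (t=2); sum(t^3 - t) = 60.
        Var[W] = n(n+1)(2n+1)/24 - sum(t^3-t)/48 = 3036/24 - 60/48 = 125.25.
        z = (W - E[W]) / sqrt(Var[W]) = (28 - 33) / 11.1915 = -0.4468.
        Two-sided p = 2*Phi(z) = 0.655043.
Step 6: alpha = 0.1. fail to reject H0.

W+ = 38, W- = 28, W = min = 28, p = 0.655043, fail to reject H0.


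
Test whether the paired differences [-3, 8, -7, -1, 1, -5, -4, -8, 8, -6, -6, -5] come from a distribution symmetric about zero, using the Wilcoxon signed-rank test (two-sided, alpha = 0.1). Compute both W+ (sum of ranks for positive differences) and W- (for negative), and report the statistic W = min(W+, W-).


Step 1: Drop any zero differences (none here) and take |d_i|.
|d| = [3, 8, 7, 1, 1, 5, 4, 8, 8, 6, 6, 5]
Step 2: Midrank |d_i| (ties get averaged ranks).
ranks: |3|->3, |8|->11, |7|->9, |1|->1.5, |1|->1.5, |5|->5.5, |4|->4, |8|->11, |8|->11, |6|->7.5, |6|->7.5, |5|->5.5
Step 3: Attach original signs; sum ranks with positive sign and with negative sign.
W+ = 11 + 1.5 + 11 = 23.5
W- = 3 + 9 + 1.5 + 5.5 + 4 + 11 + 7.5 + 7.5 + 5.5 = 54.5
(Check: W+ + W- = 78 should equal n(n+1)/2 = 78.)
Step 4: Test statistic W = min(W+, W-) = 23.5.
Step 5: Ties in |d|, so use the tie-corrected normal approximation.
        E[W] = n(n+1)/4 = 12*13/4 = 39.
        Tie groups: |d|=1 (t=2), |d|=5 (t=2), |d|=6 (t=2), |d|=8 (t=3); sum(t^3 - t) = 42.
        Var[W] = n(n+1)(2n+1)/24 - sum(t^3-t)/48 = 3900/24 - 42/48 = 161.625.
        z = (W - E[W]) / sqrt(Var[W]) = (23.5 - 39) / 12.7132 = -1.2192.
        Two-sided p = 2*Phi(z) = 0.222766.
Step 6: alpha = 0.1. fail to reject H0.

W+ = 23.5, W- = 54.5, W = min = 23.5, p = 0.222766, fail to reject H0.


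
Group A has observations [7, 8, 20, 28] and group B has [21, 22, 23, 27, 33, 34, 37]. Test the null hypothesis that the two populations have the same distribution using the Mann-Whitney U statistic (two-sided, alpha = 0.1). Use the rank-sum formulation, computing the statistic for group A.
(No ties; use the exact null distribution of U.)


Step 1: Combine and sort all 11 observations; assign midranks.
sorted (value, group): (7,X), (8,X), (20,X), (21,Y), (22,Y), (23,Y), (27,Y), (28,X), (33,Y), (34,Y), (37,Y)
ranks: 7->1, 8->2, 20->3, 21->4, 22->5, 23->6, 27->7, 28->8, 33->9, 34->10, 37->11
Step 2: Rank sum for X: R1 = 1 + 2 + 3 + 8 = 14.
Step 3: U_X = R1 - n1(n1+1)/2 = 14 - 4*5/2 = 14 - 10 = 4.
       U_Y = n1*n2 - U_X = 28 - 4 = 24.
Step 4: No ties, so the exact null distribution of U (based on enumerating the C(11,4) = 330 equally likely rank assignments) gives the two-sided p-value.
Step 5: p-value = 0.072727; compare to alpha = 0.1. reject H0.

U_X = 4, p = 0.072727, reject H0 at alpha = 0.1.


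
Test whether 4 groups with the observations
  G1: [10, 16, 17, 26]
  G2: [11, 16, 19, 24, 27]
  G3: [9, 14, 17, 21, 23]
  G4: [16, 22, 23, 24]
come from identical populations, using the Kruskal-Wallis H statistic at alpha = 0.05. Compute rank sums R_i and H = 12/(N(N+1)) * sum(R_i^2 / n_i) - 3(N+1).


Step 1: Combine all N = 18 observations and assign midranks.
sorted (value, group, rank): (9,G3,1), (10,G1,2), (11,G2,3), (14,G3,4), (16,G1,6), (16,G2,6), (16,G4,6), (17,G1,8.5), (17,G3,8.5), (19,G2,10), (21,G3,11), (22,G4,12), (23,G3,13.5), (23,G4,13.5), (24,G2,15.5), (24,G4,15.5), (26,G1,17), (27,G2,18)
Step 2: Sum ranks within each group.
R_1 = 33.5 (n_1 = 4)
R_2 = 52.5 (n_2 = 5)
R_3 = 38 (n_3 = 5)
R_4 = 47 (n_4 = 4)
Step 3: H = 12/(N(N+1)) * sum(R_i^2/n_i) - 3(N+1)
     = 12/(18*19) * (33.5^2/4 + 52.5^2/5 + 38^2/5 + 47^2/4) - 3*19
     = 0.035088 * 1672.86 - 57
     = 1.696930.
Step 4: Ties present; correction factor C = 1 - 42/(18^3 - 18) = 0.992776. Corrected H = 1.696930 / 0.992776 = 1.709278.
Step 5: Under H0, H ~ chi^2(3); p-value = 0.634873.
Step 6: alpha = 0.05. fail to reject H0.

H = 1.7093, df = 3, p = 0.634873, fail to reject H0.


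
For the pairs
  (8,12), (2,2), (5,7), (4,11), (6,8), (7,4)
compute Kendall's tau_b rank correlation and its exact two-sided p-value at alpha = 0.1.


Step 1: Enumerate the 15 unordered pairs (i,j) with i<j and classify each by sign(x_j-x_i) * sign(y_j-y_i).
  (1,2):dx=-6,dy=-10->C; (1,3):dx=-3,dy=-5->C; (1,4):dx=-4,dy=-1->C; (1,5):dx=-2,dy=-4->C
  (1,6):dx=-1,dy=-8->C; (2,3):dx=+3,dy=+5->C; (2,4):dx=+2,dy=+9->C; (2,5):dx=+4,dy=+6->C
  (2,6):dx=+5,dy=+2->C; (3,4):dx=-1,dy=+4->D; (3,5):dx=+1,dy=+1->C; (3,6):dx=+2,dy=-3->D
  (4,5):dx=+2,dy=-3->D; (4,6):dx=+3,dy=-7->D; (5,6):dx=+1,dy=-4->D
Step 2: C = 10, D = 5, total pairs = 15.
Step 3: tau = (C - D)/(n(n-1)/2) = (10 - 5)/15 = 0.333333.
Step 4: Exact two-sided p-value (enumerate n! = 720 permutations of y under H0): p = 0.469444.
Step 5: alpha = 0.1. fail to reject H0.

tau_b = 0.3333 (C=10, D=5), p = 0.469444, fail to reject H0.


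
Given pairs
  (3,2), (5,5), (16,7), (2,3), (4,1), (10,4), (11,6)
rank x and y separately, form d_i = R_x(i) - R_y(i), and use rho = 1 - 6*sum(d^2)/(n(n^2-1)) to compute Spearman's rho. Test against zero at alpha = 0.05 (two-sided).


Step 1: Rank x and y separately (midranks; no ties here).
rank(x): 3->2, 5->4, 16->7, 2->1, 4->3, 10->5, 11->6
rank(y): 2->2, 5->5, 7->7, 3->3, 1->1, 4->4, 6->6
Step 2: d_i = R_x(i) - R_y(i); compute d_i^2.
  (2-2)^2=0, (4-5)^2=1, (7-7)^2=0, (1-3)^2=4, (3-1)^2=4, (5-4)^2=1, (6-6)^2=0
sum(d^2) = 10.
Step 3: rho = 1 - 6*10 / (7*(7^2 - 1)) = 1 - 60/336 = 0.821429.
Step 4: Under H0, t = rho * sqrt((n-2)/(1-rho^2)) = 3.2206 ~ t(5).
Step 5: Two-sided p-value from the t-distribution with 5 df = 0.023449.
Step 6: alpha = 0.05. reject H0.

rho = 0.8214, p = 0.023449, reject H0 at alpha = 0.05.


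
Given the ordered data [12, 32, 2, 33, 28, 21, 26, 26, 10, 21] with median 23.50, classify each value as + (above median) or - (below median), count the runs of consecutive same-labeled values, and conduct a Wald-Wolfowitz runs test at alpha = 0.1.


Step 1: Compute median = 23.50; label A = above, B = below.
Labels in order: BABAABAABB  (n_A = 5, n_B = 5)
Step 2: Count runs R = 7.
Step 3: Under H0 (random ordering), E[R] = 2*n_A*n_B/(n_A+n_B) + 1 = 2*5*5/10 + 1 = 6.0000.
        Var[R] = 2*n_A*n_B*(2*n_A*n_B - n_A - n_B) / ((n_A+n_B)^2 * (n_A+n_B-1)) = 2000/900 = 2.2222.
        SD[R] = 1.4907.
Step 4: Continuity-corrected z = (R - 0.5 - E[R]) / SD[R] = (7 - 0.5 - 6.0000) / 1.4907 = 0.3354.
Step 5: Two-sided p-value via normal approximation = 2*(1 - Phi(|z|)) = 0.737316.
Step 6: alpha = 0.1. fail to reject H0.

R = 7, z = 0.3354, p = 0.737316, fail to reject H0.


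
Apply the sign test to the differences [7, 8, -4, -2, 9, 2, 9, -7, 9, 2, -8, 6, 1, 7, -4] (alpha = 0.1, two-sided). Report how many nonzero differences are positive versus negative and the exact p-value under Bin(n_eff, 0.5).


Step 1: Discard zero differences. Original n = 15; n_eff = number of nonzero differences = 15.
Nonzero differences (with sign): +7, +8, -4, -2, +9, +2, +9, -7, +9, +2, -8, +6, +1, +7, -4
Step 2: Count signs: positive = 10, negative = 5.
Step 3: Under H0: P(positive) = 0.5, so the number of positives S ~ Bin(15, 0.5).
Step 4: Two-sided exact p-value = sum of Bin(15,0.5) probabilities at or below the observed probability = 0.301758.
Step 5: alpha = 0.1. fail to reject H0.

n_eff = 15, pos = 10, neg = 5, p = 0.301758, fail to reject H0.


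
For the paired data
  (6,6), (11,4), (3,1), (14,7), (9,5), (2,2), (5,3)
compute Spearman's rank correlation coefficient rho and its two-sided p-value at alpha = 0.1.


Step 1: Rank x and y separately (midranks; no ties here).
rank(x): 6->4, 11->6, 3->2, 14->7, 9->5, 2->1, 5->3
rank(y): 6->6, 4->4, 1->1, 7->7, 5->5, 2->2, 3->3
Step 2: d_i = R_x(i) - R_y(i); compute d_i^2.
  (4-6)^2=4, (6-4)^2=4, (2-1)^2=1, (7-7)^2=0, (5-5)^2=0, (1-2)^2=1, (3-3)^2=0
sum(d^2) = 10.
Step 3: rho = 1 - 6*10 / (7*(7^2 - 1)) = 1 - 60/336 = 0.821429.
Step 4: Under H0, t = rho * sqrt((n-2)/(1-rho^2)) = 3.2206 ~ t(5).
Step 5: Two-sided p-value from the t-distribution with 5 df = 0.023449.
Step 6: alpha = 0.1. reject H0.

rho = 0.8214, p = 0.023449, reject H0 at alpha = 0.1.


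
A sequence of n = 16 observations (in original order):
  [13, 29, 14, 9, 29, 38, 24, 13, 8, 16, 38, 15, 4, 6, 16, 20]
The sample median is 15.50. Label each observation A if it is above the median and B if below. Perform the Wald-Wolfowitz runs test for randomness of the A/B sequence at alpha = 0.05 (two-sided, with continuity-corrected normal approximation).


Step 1: Compute median = 15.50; label A = above, B = below.
Labels in order: BABBAAABBAABBBAA  (n_A = 8, n_B = 8)
Step 2: Count runs R = 8.
Step 3: Under H0 (random ordering), E[R] = 2*n_A*n_B/(n_A+n_B) + 1 = 2*8*8/16 + 1 = 9.0000.
        Var[R] = 2*n_A*n_B*(2*n_A*n_B - n_A - n_B) / ((n_A+n_B)^2 * (n_A+n_B-1)) = 14336/3840 = 3.7333.
        SD[R] = 1.9322.
Step 4: Continuity-corrected z = (R + 0.5 - E[R]) / SD[R] = (8 + 0.5 - 9.0000) / 1.9322 = -0.2588.
Step 5: Two-sided p-value via normal approximation = 2*(1 - Phi(|z|)) = 0.795809.
Step 6: alpha = 0.05. fail to reject H0.

R = 8, z = -0.2588, p = 0.795809, fail to reject H0.


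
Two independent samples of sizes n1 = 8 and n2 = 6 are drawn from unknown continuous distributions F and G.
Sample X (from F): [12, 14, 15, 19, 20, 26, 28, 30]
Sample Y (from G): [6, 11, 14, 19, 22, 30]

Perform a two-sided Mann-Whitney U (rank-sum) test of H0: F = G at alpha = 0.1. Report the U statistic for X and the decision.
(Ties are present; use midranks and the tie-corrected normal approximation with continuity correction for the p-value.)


Step 1: Combine and sort all 14 observations; assign midranks.
sorted (value, group): (6,Y), (11,Y), (12,X), (14,X), (14,Y), (15,X), (19,X), (19,Y), (20,X), (22,Y), (26,X), (28,X), (30,X), (30,Y)
ranks: 6->1, 11->2, 12->3, 14->4.5, 14->4.5, 15->6, 19->7.5, 19->7.5, 20->9, 22->10, 26->11, 28->12, 30->13.5, 30->13.5
Step 2: Rank sum for X: R1 = 3 + 4.5 + 6 + 7.5 + 9 + 11 + 12 + 13.5 = 66.5.
Step 3: U_X = R1 - n1(n1+1)/2 = 66.5 - 8*9/2 = 66.5 - 36 = 30.5.
       U_Y = n1*n2 - U_X = 48 - 30.5 = 17.5.
Step 4: Ties are present, so use the tie-corrected normal approximation (with continuity correction) for the p-value.
Step 5: p-value = 0.437063; compare to alpha = 0.1. fail to reject H0.

U_X = 30.5, p = 0.437063, fail to reject H0 at alpha = 0.1.


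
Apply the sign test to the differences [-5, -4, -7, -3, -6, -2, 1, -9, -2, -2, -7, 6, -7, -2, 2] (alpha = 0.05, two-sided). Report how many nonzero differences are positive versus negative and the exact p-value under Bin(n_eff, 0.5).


Step 1: Discard zero differences. Original n = 15; n_eff = number of nonzero differences = 15.
Nonzero differences (with sign): -5, -4, -7, -3, -6, -2, +1, -9, -2, -2, -7, +6, -7, -2, +2
Step 2: Count signs: positive = 3, negative = 12.
Step 3: Under H0: P(positive) = 0.5, so the number of positives S ~ Bin(15, 0.5).
Step 4: Two-sided exact p-value = sum of Bin(15,0.5) probabilities at or below the observed probability = 0.035156.
Step 5: alpha = 0.05. reject H0.

n_eff = 15, pos = 3, neg = 12, p = 0.035156, reject H0.


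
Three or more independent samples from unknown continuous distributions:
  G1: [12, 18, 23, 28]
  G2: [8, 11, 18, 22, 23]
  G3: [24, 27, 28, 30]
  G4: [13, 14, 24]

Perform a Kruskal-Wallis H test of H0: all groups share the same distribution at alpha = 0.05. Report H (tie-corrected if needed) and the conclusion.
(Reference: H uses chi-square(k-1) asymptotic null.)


Step 1: Combine all N = 16 observations and assign midranks.
sorted (value, group, rank): (8,G2,1), (11,G2,2), (12,G1,3), (13,G4,4), (14,G4,5), (18,G1,6.5), (18,G2,6.5), (22,G2,8), (23,G1,9.5), (23,G2,9.5), (24,G3,11.5), (24,G4,11.5), (27,G3,13), (28,G1,14.5), (28,G3,14.5), (30,G3,16)
Step 2: Sum ranks within each group.
R_1 = 33.5 (n_1 = 4)
R_2 = 27 (n_2 = 5)
R_3 = 55 (n_3 = 4)
R_4 = 20.5 (n_4 = 3)
Step 3: H = 12/(N(N+1)) * sum(R_i^2/n_i) - 3(N+1)
     = 12/(16*17) * (33.5^2/4 + 27^2/5 + 55^2/4 + 20.5^2/3) - 3*17
     = 0.044118 * 1322.7 - 51
     = 7.354228.
Step 4: Ties present; correction factor C = 1 - 24/(16^3 - 16) = 0.994118. Corrected H = 7.354228 / 0.994118 = 7.397744.
Step 5: Under H0, H ~ chi^2(3); p-value = 0.060245.
Step 6: alpha = 0.05. fail to reject H0.

H = 7.3977, df = 3, p = 0.060245, fail to reject H0.


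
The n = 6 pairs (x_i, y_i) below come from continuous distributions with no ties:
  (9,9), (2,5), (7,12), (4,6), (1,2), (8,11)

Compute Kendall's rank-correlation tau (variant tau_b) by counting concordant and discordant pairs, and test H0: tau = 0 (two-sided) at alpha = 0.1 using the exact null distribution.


Step 1: Enumerate the 15 unordered pairs (i,j) with i<j and classify each by sign(x_j-x_i) * sign(y_j-y_i).
  (1,2):dx=-7,dy=-4->C; (1,3):dx=-2,dy=+3->D; (1,4):dx=-5,dy=-3->C; (1,5):dx=-8,dy=-7->C
  (1,6):dx=-1,dy=+2->D; (2,3):dx=+5,dy=+7->C; (2,4):dx=+2,dy=+1->C; (2,5):dx=-1,dy=-3->C
  (2,6):dx=+6,dy=+6->C; (3,4):dx=-3,dy=-6->C; (3,5):dx=-6,dy=-10->C; (3,6):dx=+1,dy=-1->D
  (4,5):dx=-3,dy=-4->C; (4,6):dx=+4,dy=+5->C; (5,6):dx=+7,dy=+9->C
Step 2: C = 12, D = 3, total pairs = 15.
Step 3: tau = (C - D)/(n(n-1)/2) = (12 - 3)/15 = 0.600000.
Step 4: Exact two-sided p-value (enumerate n! = 720 permutations of y under H0): p = 0.136111.
Step 5: alpha = 0.1. fail to reject H0.

tau_b = 0.6000 (C=12, D=3), p = 0.136111, fail to reject H0.


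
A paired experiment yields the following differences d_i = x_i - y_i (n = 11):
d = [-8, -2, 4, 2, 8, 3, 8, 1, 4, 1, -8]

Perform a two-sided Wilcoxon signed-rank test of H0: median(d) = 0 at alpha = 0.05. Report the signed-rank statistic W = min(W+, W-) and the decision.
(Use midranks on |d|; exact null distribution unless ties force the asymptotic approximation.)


Step 1: Drop any zero differences (none here) and take |d_i|.
|d| = [8, 2, 4, 2, 8, 3, 8, 1, 4, 1, 8]
Step 2: Midrank |d_i| (ties get averaged ranks).
ranks: |8|->9.5, |2|->3.5, |4|->6.5, |2|->3.5, |8|->9.5, |3|->5, |8|->9.5, |1|->1.5, |4|->6.5, |1|->1.5, |8|->9.5
Step 3: Attach original signs; sum ranks with positive sign and with negative sign.
W+ = 6.5 + 3.5 + 9.5 + 5 + 9.5 + 1.5 + 6.5 + 1.5 = 43.5
W- = 9.5 + 3.5 + 9.5 = 22.5
(Check: W+ + W- = 66 should equal n(n+1)/2 = 66.)
Step 4: Test statistic W = min(W+, W-) = 22.5.
Step 5: Ties in |d|, so use the tie-corrected normal approximation.
        E[W] = n(n+1)/4 = 11*12/4 = 33.
        Tie groups: |d|=1 (t=2), |d|=2 (t=2), |d|=4 (t=2), |d|=8 (t=4); sum(t^3 - t) = 78.
        Var[W] = n(n+1)(2n+1)/24 - sum(t^3-t)/48 = 3036/24 - 78/48 = 124.875.
        z = (W - E[W]) / sqrt(Var[W]) = (22.5 - 33) / 11.1747 = -0.9396.
        Two-sided p = 2*Phi(z) = 0.347413.
Step 6: alpha = 0.05. fail to reject H0.

W+ = 43.5, W- = 22.5, W = min = 22.5, p = 0.347413, fail to reject H0.


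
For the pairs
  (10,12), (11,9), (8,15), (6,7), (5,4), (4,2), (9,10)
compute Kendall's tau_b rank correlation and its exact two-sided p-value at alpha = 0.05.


Step 1: Enumerate the 21 unordered pairs (i,j) with i<j and classify each by sign(x_j-x_i) * sign(y_j-y_i).
  (1,2):dx=+1,dy=-3->D; (1,3):dx=-2,dy=+3->D; (1,4):dx=-4,dy=-5->C; (1,5):dx=-5,dy=-8->C
  (1,6):dx=-6,dy=-10->C; (1,7):dx=-1,dy=-2->C; (2,3):dx=-3,dy=+6->D; (2,4):dx=-5,dy=-2->C
  (2,5):dx=-6,dy=-5->C; (2,6):dx=-7,dy=-7->C; (2,7):dx=-2,dy=+1->D; (3,4):dx=-2,dy=-8->C
  (3,5):dx=-3,dy=-11->C; (3,6):dx=-4,dy=-13->C; (3,7):dx=+1,dy=-5->D; (4,5):dx=-1,dy=-3->C
  (4,6):dx=-2,dy=-5->C; (4,7):dx=+3,dy=+3->C; (5,6):dx=-1,dy=-2->C; (5,7):dx=+4,dy=+6->C
  (6,7):dx=+5,dy=+8->C
Step 2: C = 16, D = 5, total pairs = 21.
Step 3: tau = (C - D)/(n(n-1)/2) = (16 - 5)/21 = 0.523810.
Step 4: Exact two-sided p-value (enumerate n! = 5040 permutations of y under H0): p = 0.136111.
Step 5: alpha = 0.05. fail to reject H0.

tau_b = 0.5238 (C=16, D=5), p = 0.136111, fail to reject H0.


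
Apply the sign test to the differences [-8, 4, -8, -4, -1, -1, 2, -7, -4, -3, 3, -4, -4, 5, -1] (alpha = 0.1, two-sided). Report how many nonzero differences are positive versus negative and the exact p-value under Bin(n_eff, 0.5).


Step 1: Discard zero differences. Original n = 15; n_eff = number of nonzero differences = 15.
Nonzero differences (with sign): -8, +4, -8, -4, -1, -1, +2, -7, -4, -3, +3, -4, -4, +5, -1
Step 2: Count signs: positive = 4, negative = 11.
Step 3: Under H0: P(positive) = 0.5, so the number of positives S ~ Bin(15, 0.5).
Step 4: Two-sided exact p-value = sum of Bin(15,0.5) probabilities at or below the observed probability = 0.118469.
Step 5: alpha = 0.1. fail to reject H0.

n_eff = 15, pos = 4, neg = 11, p = 0.118469, fail to reject H0.


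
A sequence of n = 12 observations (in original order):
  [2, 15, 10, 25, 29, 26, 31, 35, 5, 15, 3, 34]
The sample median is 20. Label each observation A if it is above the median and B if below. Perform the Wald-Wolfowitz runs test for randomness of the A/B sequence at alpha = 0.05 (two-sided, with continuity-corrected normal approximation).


Step 1: Compute median = 20; label A = above, B = below.
Labels in order: BBBAAAAABBBA  (n_A = 6, n_B = 6)
Step 2: Count runs R = 4.
Step 3: Under H0 (random ordering), E[R] = 2*n_A*n_B/(n_A+n_B) + 1 = 2*6*6/12 + 1 = 7.0000.
        Var[R] = 2*n_A*n_B*(2*n_A*n_B - n_A - n_B) / ((n_A+n_B)^2 * (n_A+n_B-1)) = 4320/1584 = 2.7273.
        SD[R] = 1.6514.
Step 4: Continuity-corrected z = (R + 0.5 - E[R]) / SD[R] = (4 + 0.5 - 7.0000) / 1.6514 = -1.5138.
Step 5: Two-sided p-value via normal approximation = 2*(1 - Phi(|z|)) = 0.130070.
Step 6: alpha = 0.05. fail to reject H0.

R = 4, z = -1.5138, p = 0.130070, fail to reject H0.


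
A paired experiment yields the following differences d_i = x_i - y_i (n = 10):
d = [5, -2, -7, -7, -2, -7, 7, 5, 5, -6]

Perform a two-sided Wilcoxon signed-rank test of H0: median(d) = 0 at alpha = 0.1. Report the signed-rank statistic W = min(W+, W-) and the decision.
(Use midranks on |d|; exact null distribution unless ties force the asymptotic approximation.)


Step 1: Drop any zero differences (none here) and take |d_i|.
|d| = [5, 2, 7, 7, 2, 7, 7, 5, 5, 6]
Step 2: Midrank |d_i| (ties get averaged ranks).
ranks: |5|->4, |2|->1.5, |7|->8.5, |7|->8.5, |2|->1.5, |7|->8.5, |7|->8.5, |5|->4, |5|->4, |6|->6
Step 3: Attach original signs; sum ranks with positive sign and with negative sign.
W+ = 4 + 8.5 + 4 + 4 = 20.5
W- = 1.5 + 8.5 + 8.5 + 1.5 + 8.5 + 6 = 34.5
(Check: W+ + W- = 55 should equal n(n+1)/2 = 55.)
Step 4: Test statistic W = min(W+, W-) = 20.5.
Step 5: Ties in |d|, so use the tie-corrected normal approximation.
        E[W] = n(n+1)/4 = 10*11/4 = 27.5.
        Tie groups: |d|=2 (t=2), |d|=5 (t=3), |d|=7 (t=4); sum(t^3 - t) = 90.
        Var[W] = n(n+1)(2n+1)/24 - sum(t^3-t)/48 = 2310/24 - 90/48 = 94.375.
        z = (W - E[W]) / sqrt(Var[W]) = (20.5 - 27.5) / 9.7147 = -0.7206.
        Two-sided p = 2*Phi(z) = 0.471181.
Step 6: alpha = 0.1. fail to reject H0.

W+ = 20.5, W- = 34.5, W = min = 20.5, p = 0.471181, fail to reject H0.


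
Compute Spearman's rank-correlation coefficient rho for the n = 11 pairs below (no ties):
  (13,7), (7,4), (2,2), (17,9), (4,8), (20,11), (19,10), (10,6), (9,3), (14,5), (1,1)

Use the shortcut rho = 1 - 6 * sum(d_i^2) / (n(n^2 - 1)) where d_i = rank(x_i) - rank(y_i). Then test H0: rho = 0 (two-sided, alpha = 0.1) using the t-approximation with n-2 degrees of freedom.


Step 1: Rank x and y separately (midranks; no ties here).
rank(x): 13->7, 7->4, 2->2, 17->9, 4->3, 20->11, 19->10, 10->6, 9->5, 14->8, 1->1
rank(y): 7->7, 4->4, 2->2, 9->9, 8->8, 11->11, 10->10, 6->6, 3->3, 5->5, 1->1
Step 2: d_i = R_x(i) - R_y(i); compute d_i^2.
  (7-7)^2=0, (4-4)^2=0, (2-2)^2=0, (9-9)^2=0, (3-8)^2=25, (11-11)^2=0, (10-10)^2=0, (6-6)^2=0, (5-3)^2=4, (8-5)^2=9, (1-1)^2=0
sum(d^2) = 38.
Step 3: rho = 1 - 6*38 / (11*(11^2 - 1)) = 1 - 228/1320 = 0.827273.
Step 4: Under H0, t = rho * sqrt((n-2)/(1-rho^2)) = 4.4176 ~ t(9).
Step 5: Two-sided p-value from the t-distribution with 9 df = 0.001677.
Step 6: alpha = 0.1. reject H0.

rho = 0.8273, p = 0.001677, reject H0 at alpha = 0.1.


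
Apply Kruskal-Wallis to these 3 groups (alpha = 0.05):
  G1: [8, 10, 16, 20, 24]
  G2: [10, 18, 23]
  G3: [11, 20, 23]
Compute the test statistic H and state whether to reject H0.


Step 1: Combine all N = 11 observations and assign midranks.
sorted (value, group, rank): (8,G1,1), (10,G1,2.5), (10,G2,2.5), (11,G3,4), (16,G1,5), (18,G2,6), (20,G1,7.5), (20,G3,7.5), (23,G2,9.5), (23,G3,9.5), (24,G1,11)
Step 2: Sum ranks within each group.
R_1 = 27 (n_1 = 5)
R_2 = 18 (n_2 = 3)
R_3 = 21 (n_3 = 3)
Step 3: H = 12/(N(N+1)) * sum(R_i^2/n_i) - 3(N+1)
     = 12/(11*12) * (27^2/5 + 18^2/3 + 21^2/3) - 3*12
     = 0.090909 * 400.8 - 36
     = 0.436364.
Step 4: Ties present; correction factor C = 1 - 18/(11^3 - 11) = 0.986364. Corrected H = 0.436364 / 0.986364 = 0.442396.
Step 5: Under H0, H ~ chi^2(2); p-value = 0.801558.
Step 6: alpha = 0.05. fail to reject H0.

H = 0.4424, df = 2, p = 0.801558, fail to reject H0.


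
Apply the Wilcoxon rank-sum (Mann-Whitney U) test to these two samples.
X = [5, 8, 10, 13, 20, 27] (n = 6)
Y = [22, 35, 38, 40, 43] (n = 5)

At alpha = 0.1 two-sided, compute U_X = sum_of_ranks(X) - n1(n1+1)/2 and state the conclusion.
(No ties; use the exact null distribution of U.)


Step 1: Combine and sort all 11 observations; assign midranks.
sorted (value, group): (5,X), (8,X), (10,X), (13,X), (20,X), (22,Y), (27,X), (35,Y), (38,Y), (40,Y), (43,Y)
ranks: 5->1, 8->2, 10->3, 13->4, 20->5, 22->6, 27->7, 35->8, 38->9, 40->10, 43->11
Step 2: Rank sum for X: R1 = 1 + 2 + 3 + 4 + 5 + 7 = 22.
Step 3: U_X = R1 - n1(n1+1)/2 = 22 - 6*7/2 = 22 - 21 = 1.
       U_Y = n1*n2 - U_X = 30 - 1 = 29.
Step 4: No ties, so the exact null distribution of U (based on enumerating the C(11,6) = 462 equally likely rank assignments) gives the two-sided p-value.
Step 5: p-value = 0.008658; compare to alpha = 0.1. reject H0.

U_X = 1, p = 0.008658, reject H0 at alpha = 0.1.


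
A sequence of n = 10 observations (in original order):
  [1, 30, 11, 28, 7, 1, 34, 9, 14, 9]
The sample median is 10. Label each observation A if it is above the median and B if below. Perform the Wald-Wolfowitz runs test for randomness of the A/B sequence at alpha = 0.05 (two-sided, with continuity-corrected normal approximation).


Step 1: Compute median = 10; label A = above, B = below.
Labels in order: BAAABBABAB  (n_A = 5, n_B = 5)
Step 2: Count runs R = 7.
Step 3: Under H0 (random ordering), E[R] = 2*n_A*n_B/(n_A+n_B) + 1 = 2*5*5/10 + 1 = 6.0000.
        Var[R] = 2*n_A*n_B*(2*n_A*n_B - n_A - n_B) / ((n_A+n_B)^2 * (n_A+n_B-1)) = 2000/900 = 2.2222.
        SD[R] = 1.4907.
Step 4: Continuity-corrected z = (R - 0.5 - E[R]) / SD[R] = (7 - 0.5 - 6.0000) / 1.4907 = 0.3354.
Step 5: Two-sided p-value via normal approximation = 2*(1 - Phi(|z|)) = 0.737316.
Step 6: alpha = 0.05. fail to reject H0.

R = 7, z = 0.3354, p = 0.737316, fail to reject H0.


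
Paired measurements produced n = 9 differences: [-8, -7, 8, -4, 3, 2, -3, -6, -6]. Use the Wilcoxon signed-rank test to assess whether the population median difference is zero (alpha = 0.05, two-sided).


Step 1: Drop any zero differences (none here) and take |d_i|.
|d| = [8, 7, 8, 4, 3, 2, 3, 6, 6]
Step 2: Midrank |d_i| (ties get averaged ranks).
ranks: |8|->8.5, |7|->7, |8|->8.5, |4|->4, |3|->2.5, |2|->1, |3|->2.5, |6|->5.5, |6|->5.5
Step 3: Attach original signs; sum ranks with positive sign and with negative sign.
W+ = 8.5 + 2.5 + 1 = 12
W- = 8.5 + 7 + 4 + 2.5 + 5.5 + 5.5 = 33
(Check: W+ + W- = 45 should equal n(n+1)/2 = 45.)
Step 4: Test statistic W = min(W+, W-) = 12.
Step 5: Ties in |d|, so use the tie-corrected normal approximation.
        E[W] = n(n+1)/4 = 9*10/4 = 22.5.
        Tie groups: |d|=3 (t=2), |d|=6 (t=2), |d|=8 (t=2); sum(t^3 - t) = 18.
        Var[W] = n(n+1)(2n+1)/24 - sum(t^3-t)/48 = 1710/24 - 18/48 = 70.875.
        z = (W - E[W]) / sqrt(Var[W]) = (12 - 22.5) / 8.4187 = -1.2472.
        Two-sided p = 2*Phi(z) = 0.212317.
Step 6: alpha = 0.05. fail to reject H0.

W+ = 12, W- = 33, W = min = 12, p = 0.212317, fail to reject H0.


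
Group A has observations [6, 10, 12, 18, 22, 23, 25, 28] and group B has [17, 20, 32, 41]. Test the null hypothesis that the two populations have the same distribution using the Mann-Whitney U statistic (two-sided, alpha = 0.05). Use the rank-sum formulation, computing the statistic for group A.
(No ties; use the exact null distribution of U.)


Step 1: Combine and sort all 12 observations; assign midranks.
sorted (value, group): (6,X), (10,X), (12,X), (17,Y), (18,X), (20,Y), (22,X), (23,X), (25,X), (28,X), (32,Y), (41,Y)
ranks: 6->1, 10->2, 12->3, 17->4, 18->5, 20->6, 22->7, 23->8, 25->9, 28->10, 32->11, 41->12
Step 2: Rank sum for X: R1 = 1 + 2 + 3 + 5 + 7 + 8 + 9 + 10 = 45.
Step 3: U_X = R1 - n1(n1+1)/2 = 45 - 8*9/2 = 45 - 36 = 9.
       U_Y = n1*n2 - U_X = 32 - 9 = 23.
Step 4: No ties, so the exact null distribution of U (based on enumerating the C(12,8) = 495 equally likely rank assignments) gives the two-sided p-value.
Step 5: p-value = 0.282828; compare to alpha = 0.05. fail to reject H0.

U_X = 9, p = 0.282828, fail to reject H0 at alpha = 0.05.


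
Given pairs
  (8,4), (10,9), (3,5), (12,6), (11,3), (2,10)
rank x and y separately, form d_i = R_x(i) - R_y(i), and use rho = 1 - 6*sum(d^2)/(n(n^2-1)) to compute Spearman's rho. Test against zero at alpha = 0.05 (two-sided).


Step 1: Rank x and y separately (midranks; no ties here).
rank(x): 8->3, 10->4, 3->2, 12->6, 11->5, 2->1
rank(y): 4->2, 9->5, 5->3, 6->4, 3->1, 10->6
Step 2: d_i = R_x(i) - R_y(i); compute d_i^2.
  (3-2)^2=1, (4-5)^2=1, (2-3)^2=1, (6-4)^2=4, (5-1)^2=16, (1-6)^2=25
sum(d^2) = 48.
Step 3: rho = 1 - 6*48 / (6*(6^2 - 1)) = 1 - 288/210 = -0.371429.
Step 4: Under H0, t = rho * sqrt((n-2)/(1-rho^2)) = -0.8001 ~ t(4).
Step 5: Two-sided p-value from the t-distribution with 4 df = 0.468478.
Step 6: alpha = 0.05. fail to reject H0.

rho = -0.3714, p = 0.468478, fail to reject H0 at alpha = 0.05.


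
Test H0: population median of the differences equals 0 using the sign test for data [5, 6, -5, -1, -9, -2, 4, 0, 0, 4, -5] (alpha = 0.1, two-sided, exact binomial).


Step 1: Discard zero differences. Original n = 11; n_eff = number of nonzero differences = 9.
Nonzero differences (with sign): +5, +6, -5, -1, -9, -2, +4, +4, -5
Step 2: Count signs: positive = 4, negative = 5.
Step 3: Under H0: P(positive) = 0.5, so the number of positives S ~ Bin(9, 0.5).
Step 4: Two-sided exact p-value = sum of Bin(9,0.5) probabilities at or below the observed probability = 1.000000.
Step 5: alpha = 0.1. fail to reject H0.

n_eff = 9, pos = 4, neg = 5, p = 1.000000, fail to reject H0.


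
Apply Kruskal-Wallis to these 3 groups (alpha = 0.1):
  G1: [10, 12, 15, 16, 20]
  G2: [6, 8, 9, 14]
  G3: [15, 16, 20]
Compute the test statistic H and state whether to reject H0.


Step 1: Combine all N = 12 observations and assign midranks.
sorted (value, group, rank): (6,G2,1), (8,G2,2), (9,G2,3), (10,G1,4), (12,G1,5), (14,G2,6), (15,G1,7.5), (15,G3,7.5), (16,G1,9.5), (16,G3,9.5), (20,G1,11.5), (20,G3,11.5)
Step 2: Sum ranks within each group.
R_1 = 37.5 (n_1 = 5)
R_2 = 12 (n_2 = 4)
R_3 = 28.5 (n_3 = 3)
Step 3: H = 12/(N(N+1)) * sum(R_i^2/n_i) - 3(N+1)
     = 12/(12*13) * (37.5^2/5 + 12^2/4 + 28.5^2/3) - 3*13
     = 0.076923 * 588 - 39
     = 6.230769.
Step 4: Ties present; correction factor C = 1 - 18/(12^3 - 12) = 0.989510. Corrected H = 6.230769 / 0.989510 = 6.296820.
Step 5: Under H0, H ~ chi^2(2); p-value = 0.042920.
Step 6: alpha = 0.1. reject H0.

H = 6.2968, df = 2, p = 0.042920, reject H0.


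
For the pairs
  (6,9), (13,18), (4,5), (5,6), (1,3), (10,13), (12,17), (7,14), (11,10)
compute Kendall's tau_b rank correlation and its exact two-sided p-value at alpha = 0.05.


Step 1: Enumerate the 36 unordered pairs (i,j) with i<j and classify each by sign(x_j-x_i) * sign(y_j-y_i).
  (1,2):dx=+7,dy=+9->C; (1,3):dx=-2,dy=-4->C; (1,4):dx=-1,dy=-3->C; (1,5):dx=-5,dy=-6->C
  (1,6):dx=+4,dy=+4->C; (1,7):dx=+6,dy=+8->C; (1,8):dx=+1,dy=+5->C; (1,9):dx=+5,dy=+1->C
  (2,3):dx=-9,dy=-13->C; (2,4):dx=-8,dy=-12->C; (2,5):dx=-12,dy=-15->C; (2,6):dx=-3,dy=-5->C
  (2,7):dx=-1,dy=-1->C; (2,8):dx=-6,dy=-4->C; (2,9):dx=-2,dy=-8->C; (3,4):dx=+1,dy=+1->C
  (3,5):dx=-3,dy=-2->C; (3,6):dx=+6,dy=+8->C; (3,7):dx=+8,dy=+12->C; (3,8):dx=+3,dy=+9->C
  (3,9):dx=+7,dy=+5->C; (4,5):dx=-4,dy=-3->C; (4,6):dx=+5,dy=+7->C; (4,7):dx=+7,dy=+11->C
  (4,8):dx=+2,dy=+8->C; (4,9):dx=+6,dy=+4->C; (5,6):dx=+9,dy=+10->C; (5,7):dx=+11,dy=+14->C
  (5,8):dx=+6,dy=+11->C; (5,9):dx=+10,dy=+7->C; (6,7):dx=+2,dy=+4->C; (6,8):dx=-3,dy=+1->D
  (6,9):dx=+1,dy=-3->D; (7,8):dx=-5,dy=-3->C; (7,9):dx=-1,dy=-7->C; (8,9):dx=+4,dy=-4->D
Step 2: C = 33, D = 3, total pairs = 36.
Step 3: tau = (C - D)/(n(n-1)/2) = (33 - 3)/36 = 0.833333.
Step 4: Exact two-sided p-value (enumerate n! = 362880 permutations of y under H0): p = 0.000854.
Step 5: alpha = 0.05. reject H0.

tau_b = 0.8333 (C=33, D=3), p = 0.000854, reject H0.


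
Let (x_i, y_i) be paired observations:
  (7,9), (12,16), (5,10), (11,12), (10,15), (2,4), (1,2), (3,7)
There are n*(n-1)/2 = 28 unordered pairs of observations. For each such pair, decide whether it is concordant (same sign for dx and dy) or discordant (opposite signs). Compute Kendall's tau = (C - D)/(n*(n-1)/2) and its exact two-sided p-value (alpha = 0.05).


Step 1: Enumerate the 28 unordered pairs (i,j) with i<j and classify each by sign(x_j-x_i) * sign(y_j-y_i).
  (1,2):dx=+5,dy=+7->C; (1,3):dx=-2,dy=+1->D; (1,4):dx=+4,dy=+3->C; (1,5):dx=+3,dy=+6->C
  (1,6):dx=-5,dy=-5->C; (1,7):dx=-6,dy=-7->C; (1,8):dx=-4,dy=-2->C; (2,3):dx=-7,dy=-6->C
  (2,4):dx=-1,dy=-4->C; (2,5):dx=-2,dy=-1->C; (2,6):dx=-10,dy=-12->C; (2,7):dx=-11,dy=-14->C
  (2,8):dx=-9,dy=-9->C; (3,4):dx=+6,dy=+2->C; (3,5):dx=+5,dy=+5->C; (3,6):dx=-3,dy=-6->C
  (3,7):dx=-4,dy=-8->C; (3,8):dx=-2,dy=-3->C; (4,5):dx=-1,dy=+3->D; (4,6):dx=-9,dy=-8->C
  (4,7):dx=-10,dy=-10->C; (4,8):dx=-8,dy=-5->C; (5,6):dx=-8,dy=-11->C; (5,7):dx=-9,dy=-13->C
  (5,8):dx=-7,dy=-8->C; (6,7):dx=-1,dy=-2->C; (6,8):dx=+1,dy=+3->C; (7,8):dx=+2,dy=+5->C
Step 2: C = 26, D = 2, total pairs = 28.
Step 3: tau = (C - D)/(n(n-1)/2) = (26 - 2)/28 = 0.857143.
Step 4: Exact two-sided p-value (enumerate n! = 40320 permutations of y under H0): p = 0.001736.
Step 5: alpha = 0.05. reject H0.

tau_b = 0.8571 (C=26, D=2), p = 0.001736, reject H0.


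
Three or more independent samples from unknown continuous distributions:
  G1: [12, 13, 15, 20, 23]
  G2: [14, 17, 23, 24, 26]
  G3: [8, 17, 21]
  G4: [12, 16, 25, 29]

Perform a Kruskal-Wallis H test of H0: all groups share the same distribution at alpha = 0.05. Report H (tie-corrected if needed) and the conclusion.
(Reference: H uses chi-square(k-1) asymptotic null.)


Step 1: Combine all N = 17 observations and assign midranks.
sorted (value, group, rank): (8,G3,1), (12,G1,2.5), (12,G4,2.5), (13,G1,4), (14,G2,5), (15,G1,6), (16,G4,7), (17,G2,8.5), (17,G3,8.5), (20,G1,10), (21,G3,11), (23,G1,12.5), (23,G2,12.5), (24,G2,14), (25,G4,15), (26,G2,16), (29,G4,17)
Step 2: Sum ranks within each group.
R_1 = 35 (n_1 = 5)
R_2 = 56 (n_2 = 5)
R_3 = 20.5 (n_3 = 3)
R_4 = 41.5 (n_4 = 4)
Step 3: H = 12/(N(N+1)) * sum(R_i^2/n_i) - 3(N+1)
     = 12/(17*18) * (35^2/5 + 56^2/5 + 20.5^2/3 + 41.5^2/4) - 3*18
     = 0.039216 * 1442.85 - 54
     = 2.582190.
Step 4: Ties present; correction factor C = 1 - 18/(17^3 - 17) = 0.996324. Corrected H = 2.582190 / 0.996324 = 2.591718.
Step 5: Under H0, H ~ chi^2(3); p-value = 0.458943.
Step 6: alpha = 0.05. fail to reject H0.

H = 2.5917, df = 3, p = 0.458943, fail to reject H0.


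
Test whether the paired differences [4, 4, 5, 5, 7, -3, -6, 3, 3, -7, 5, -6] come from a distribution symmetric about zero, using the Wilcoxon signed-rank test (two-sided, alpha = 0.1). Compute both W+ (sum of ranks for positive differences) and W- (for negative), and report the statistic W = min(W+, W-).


Step 1: Drop any zero differences (none here) and take |d_i|.
|d| = [4, 4, 5, 5, 7, 3, 6, 3, 3, 7, 5, 6]
Step 2: Midrank |d_i| (ties get averaged ranks).
ranks: |4|->4.5, |4|->4.5, |5|->7, |5|->7, |7|->11.5, |3|->2, |6|->9.5, |3|->2, |3|->2, |7|->11.5, |5|->7, |6|->9.5
Step 3: Attach original signs; sum ranks with positive sign and with negative sign.
W+ = 4.5 + 4.5 + 7 + 7 + 11.5 + 2 + 2 + 7 = 45.5
W- = 2 + 9.5 + 11.5 + 9.5 = 32.5
(Check: W+ + W- = 78 should equal n(n+1)/2 = 78.)
Step 4: Test statistic W = min(W+, W-) = 32.5.
Step 5: Ties in |d|, so use the tie-corrected normal approximation.
        E[W] = n(n+1)/4 = 12*13/4 = 39.
        Tie groups: |d|=3 (t=3), |d|=4 (t=2), |d|=5 (t=3), |d|=6 (t=2), |d|=7 (t=2); sum(t^3 - t) = 66.
        Var[W] = n(n+1)(2n+1)/24 - sum(t^3-t)/48 = 3900/24 - 66/48 = 161.125.
        z = (W - E[W]) / sqrt(Var[W]) = (32.5 - 39) / 12.6935 = -0.5121.
        Two-sided p = 2*Phi(z) = 0.608600.
Step 6: alpha = 0.1. fail to reject H0.

W+ = 45.5, W- = 32.5, W = min = 32.5, p = 0.608600, fail to reject H0.


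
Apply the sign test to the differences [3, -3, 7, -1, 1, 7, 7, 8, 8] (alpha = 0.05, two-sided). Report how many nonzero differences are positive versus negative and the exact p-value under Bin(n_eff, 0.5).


Step 1: Discard zero differences. Original n = 9; n_eff = number of nonzero differences = 9.
Nonzero differences (with sign): +3, -3, +7, -1, +1, +7, +7, +8, +8
Step 2: Count signs: positive = 7, negative = 2.
Step 3: Under H0: P(positive) = 0.5, so the number of positives S ~ Bin(9, 0.5).
Step 4: Two-sided exact p-value = sum of Bin(9,0.5) probabilities at or below the observed probability = 0.179688.
Step 5: alpha = 0.05. fail to reject H0.

n_eff = 9, pos = 7, neg = 2, p = 0.179688, fail to reject H0.


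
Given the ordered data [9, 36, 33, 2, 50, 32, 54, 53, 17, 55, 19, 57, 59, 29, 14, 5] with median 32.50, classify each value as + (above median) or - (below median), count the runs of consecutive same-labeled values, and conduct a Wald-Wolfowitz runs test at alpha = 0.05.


Step 1: Compute median = 32.50; label A = above, B = below.
Labels in order: BAABABAABABAABBB  (n_A = 8, n_B = 8)
Step 2: Count runs R = 11.
Step 3: Under H0 (random ordering), E[R] = 2*n_A*n_B/(n_A+n_B) + 1 = 2*8*8/16 + 1 = 9.0000.
        Var[R] = 2*n_A*n_B*(2*n_A*n_B - n_A - n_B) / ((n_A+n_B)^2 * (n_A+n_B-1)) = 14336/3840 = 3.7333.
        SD[R] = 1.9322.
Step 4: Continuity-corrected z = (R - 0.5 - E[R]) / SD[R] = (11 - 0.5 - 9.0000) / 1.9322 = 0.7763.
Step 5: Two-sided p-value via normal approximation = 2*(1 - Phi(|z|)) = 0.437558.
Step 6: alpha = 0.05. fail to reject H0.

R = 11, z = 0.7763, p = 0.437558, fail to reject H0.


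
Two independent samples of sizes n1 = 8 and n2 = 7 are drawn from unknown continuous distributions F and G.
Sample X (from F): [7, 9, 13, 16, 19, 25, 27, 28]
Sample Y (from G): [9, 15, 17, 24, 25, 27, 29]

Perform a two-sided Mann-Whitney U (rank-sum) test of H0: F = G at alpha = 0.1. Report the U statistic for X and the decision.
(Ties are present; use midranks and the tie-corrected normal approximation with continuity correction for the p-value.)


Step 1: Combine and sort all 15 observations; assign midranks.
sorted (value, group): (7,X), (9,X), (9,Y), (13,X), (15,Y), (16,X), (17,Y), (19,X), (24,Y), (25,X), (25,Y), (27,X), (27,Y), (28,X), (29,Y)
ranks: 7->1, 9->2.5, 9->2.5, 13->4, 15->5, 16->6, 17->7, 19->8, 24->9, 25->10.5, 25->10.5, 27->12.5, 27->12.5, 28->14, 29->15
Step 2: Rank sum for X: R1 = 1 + 2.5 + 4 + 6 + 8 + 10.5 + 12.5 + 14 = 58.5.
Step 3: U_X = R1 - n1(n1+1)/2 = 58.5 - 8*9/2 = 58.5 - 36 = 22.5.
       U_Y = n1*n2 - U_X = 56 - 22.5 = 33.5.
Step 4: Ties are present, so use the tie-corrected normal approximation (with continuity correction) for the p-value.
Step 5: p-value = 0.561784; compare to alpha = 0.1. fail to reject H0.

U_X = 22.5, p = 0.561784, fail to reject H0 at alpha = 0.1.
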